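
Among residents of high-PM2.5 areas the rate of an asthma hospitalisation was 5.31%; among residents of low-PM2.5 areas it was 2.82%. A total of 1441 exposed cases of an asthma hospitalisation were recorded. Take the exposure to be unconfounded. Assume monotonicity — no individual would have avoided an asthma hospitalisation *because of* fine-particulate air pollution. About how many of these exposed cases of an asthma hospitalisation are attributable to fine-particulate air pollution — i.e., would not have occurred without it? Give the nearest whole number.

about 676 cases

p₁ = 0.0531, p₀ = 0.0282.
PN = (p₁ − p₀)/p₁ = (0.0531 − 0.0282) / 0.0531 ≈ 0.46893.
Attributable cases ≈ PN × (exposed cases) = 0.46893 × 1441 ≈ 675.72.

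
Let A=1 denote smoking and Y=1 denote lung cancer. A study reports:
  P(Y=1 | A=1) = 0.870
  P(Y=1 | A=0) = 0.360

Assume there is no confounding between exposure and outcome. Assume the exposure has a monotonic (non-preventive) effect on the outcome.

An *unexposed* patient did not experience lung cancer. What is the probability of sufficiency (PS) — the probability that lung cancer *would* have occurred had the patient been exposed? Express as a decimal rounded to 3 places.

PS ≈ 0.797

Let p₁ = 0.87, p₀ = 0.36.
Under exogeneity and monotonicity, PS = (p₁ − p₀) / (1 − p₀).
PS = (0.87 − 0.36) / (1 − 0.36) = 0.51 / 0.64 ≈ 0.7969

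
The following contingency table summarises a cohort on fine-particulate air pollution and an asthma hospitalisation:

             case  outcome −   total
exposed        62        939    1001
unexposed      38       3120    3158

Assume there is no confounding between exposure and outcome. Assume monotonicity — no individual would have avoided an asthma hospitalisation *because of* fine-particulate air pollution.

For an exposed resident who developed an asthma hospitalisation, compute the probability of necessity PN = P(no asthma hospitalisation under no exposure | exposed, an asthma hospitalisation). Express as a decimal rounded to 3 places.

PN ≈ 0.806

p₁ = P(outcome | exposed) = 62/1001 = 0.061938
p₀ = P(outcome | unexposed) = 38/3158 = 0.012033
Under exogeneity and monotonicity, PN = (p₁ − p₀)/p₁.
PN = (0.061938 − 0.012033) / 0.061938 ≈ 0.8057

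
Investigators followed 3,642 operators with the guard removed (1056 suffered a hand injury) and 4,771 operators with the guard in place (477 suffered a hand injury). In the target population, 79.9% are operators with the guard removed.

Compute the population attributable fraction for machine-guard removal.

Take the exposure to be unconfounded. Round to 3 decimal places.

PAF ≈ 0.603

p₁ = P(outcome | exposed) = 1056/3642 = 0.28995
p₀ = P(outcome | unexposed) = 477/4771 = 0.099979
Overall risk P(Y=1) = π·p₁ + (1−π)·p₀ = 0.799×0.28995 + 0.201×0.099979 = 0.25177.
Under exogeneity, PAF = [P(Y=1) − p₀] / P(Y=1).
PAF = (0.25177 − 0.099979) / 0.25177 ≈ 0.6029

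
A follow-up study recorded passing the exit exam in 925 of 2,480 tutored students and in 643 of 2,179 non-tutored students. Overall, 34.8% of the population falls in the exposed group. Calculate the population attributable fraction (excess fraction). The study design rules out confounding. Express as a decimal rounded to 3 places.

PAF ≈ 0.084

p₁ = P(outcome | exposed) = 925/2480 = 0.37298
p₀ = P(outcome | unexposed) = 643/2179 = 0.29509
Overall risk P(Y=1) = π·p₁ + (1−π)·p₀ = 0.348×0.37298 + 0.652×0.29509 = 0.3222.
Under exogeneity, PAF = [P(Y=1) − p₀] / P(Y=1).
PAF = (0.3222 − 0.29509) / 0.3222 ≈ 0.0841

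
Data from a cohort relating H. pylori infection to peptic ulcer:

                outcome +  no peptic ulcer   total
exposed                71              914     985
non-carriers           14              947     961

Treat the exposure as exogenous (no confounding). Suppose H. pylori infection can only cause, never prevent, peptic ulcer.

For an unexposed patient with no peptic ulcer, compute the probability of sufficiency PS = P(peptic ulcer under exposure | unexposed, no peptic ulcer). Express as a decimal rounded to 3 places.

PS ≈ 0.058

p₁ = P(outcome | exposed) = 71/985 = 0.072081
p₀ = P(outcome | unexposed) = 14/961 = 0.014568
Under exogeneity and monotonicity, PS = (p₁ − p₀) / (1 − p₀).
PS = (0.072081 − 0.014568) / (1 − 0.014568) = 0.057513 / 0.98543 ≈ 0.0584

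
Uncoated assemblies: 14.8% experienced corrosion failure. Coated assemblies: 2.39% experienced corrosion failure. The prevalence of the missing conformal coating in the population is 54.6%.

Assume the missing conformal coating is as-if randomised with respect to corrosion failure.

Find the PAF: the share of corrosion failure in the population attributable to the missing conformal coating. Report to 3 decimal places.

p₁ = 0.148, p₀ = 0.0239.
Overall risk P(Y=1) = π·p₁ + (1−π)·p₀ = 0.546×0.148 + 0.454×0.0239 = 0.091659.
Under exogeneity, PAF = [P(Y=1) − p₀] / P(Y=1).
PAF = (0.091659 − 0.0239) / 0.091659 ≈ 0.7392

PAF ≈ 0.739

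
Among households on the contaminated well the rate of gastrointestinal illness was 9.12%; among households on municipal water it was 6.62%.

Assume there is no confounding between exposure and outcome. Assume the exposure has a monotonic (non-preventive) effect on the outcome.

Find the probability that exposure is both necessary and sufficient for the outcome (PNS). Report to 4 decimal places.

PNS ≈ 0.0250

p₁ = 0.0912, p₀ = 0.0662.
Under exogeneity and monotonicity, PNS = p₁ − p₀.
PNS = 0.0912 − 0.0662 = 0.025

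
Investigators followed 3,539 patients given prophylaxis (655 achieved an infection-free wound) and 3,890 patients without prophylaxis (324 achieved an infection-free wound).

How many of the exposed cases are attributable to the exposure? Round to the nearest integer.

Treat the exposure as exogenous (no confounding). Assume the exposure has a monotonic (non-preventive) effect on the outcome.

about 360 cases

p₁ = P(outcome | exposed) = 655/3539 = 0.18508
p₀ = P(outcome | unexposed) = 324/3890 = 0.08329
PN = (p₁ − p₀)/p₁ = (0.18508 − 0.08329) / 0.18508 ≈ 0.54998.
Attributable cases ≈ PN × (exposed cases) = 0.54998 × 655 ≈ 360.23.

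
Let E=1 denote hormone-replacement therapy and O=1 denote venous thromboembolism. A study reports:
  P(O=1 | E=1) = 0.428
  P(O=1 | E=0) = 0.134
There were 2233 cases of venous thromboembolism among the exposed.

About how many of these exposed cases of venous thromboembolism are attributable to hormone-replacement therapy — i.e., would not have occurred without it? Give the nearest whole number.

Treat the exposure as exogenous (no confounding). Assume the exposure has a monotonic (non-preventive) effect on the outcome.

Let p₁ = 0.428, p₀ = 0.134.
PN = (p₁ − p₀)/p₁ = (0.428 − 0.134) / 0.428 ≈ 0.68692.
Attributable cases ≈ PN × (exposed cases) = 0.68692 × 2233 ≈ 1533.88.

about 1534 cases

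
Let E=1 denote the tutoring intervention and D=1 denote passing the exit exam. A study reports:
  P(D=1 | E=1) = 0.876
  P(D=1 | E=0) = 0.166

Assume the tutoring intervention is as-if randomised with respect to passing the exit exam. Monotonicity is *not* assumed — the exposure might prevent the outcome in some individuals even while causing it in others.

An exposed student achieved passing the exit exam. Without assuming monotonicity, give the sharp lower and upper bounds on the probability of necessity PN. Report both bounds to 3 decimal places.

Let p₁ = 0.876, p₀ = 0.166.
Under exogeneity alone the bounds on PN are max{0,(p₁−p₀)/p₁} ≤ PN ≤ min{1,(1−p₀)/p₁}.
  lower = (p₁ − p₀)/p₁ = 0.71 / 0.876 ≈ 0.8105
  upper = min{1, (1 − p₀)/p₁} = 0.834 / 0.876 ≈ 0.9521

0.811 ≤ PN ≤ 0.952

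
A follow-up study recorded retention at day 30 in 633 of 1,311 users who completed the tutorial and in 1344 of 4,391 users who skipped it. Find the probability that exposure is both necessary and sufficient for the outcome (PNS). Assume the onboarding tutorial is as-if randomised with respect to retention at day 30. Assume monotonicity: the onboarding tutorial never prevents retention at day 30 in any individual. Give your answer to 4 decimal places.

p₁ = P(outcome | exposed) = 633/1311 = 0.48284
p₀ = P(outcome | unexposed) = 1344/4391 = 0.30608
Under exogeneity and monotonicity, PNS = p₁ − p₀.
PNS = 0.48284 − 0.30608 = 0.17676

PNS ≈ 0.1768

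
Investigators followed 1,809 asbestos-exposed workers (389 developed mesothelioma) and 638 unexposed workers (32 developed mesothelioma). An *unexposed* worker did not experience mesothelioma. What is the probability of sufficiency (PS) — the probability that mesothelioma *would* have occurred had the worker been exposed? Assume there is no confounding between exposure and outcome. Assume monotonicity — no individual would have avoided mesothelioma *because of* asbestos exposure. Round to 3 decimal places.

p₁ = P(outcome | exposed) = 389/1809 = 0.21504
p₀ = P(outcome | unexposed) = 32/638 = 0.050157
Under exogeneity and monotonicity, PS = (p₁ − p₀) / (1 − p₀).
PS = (0.21504 − 0.050157) / (1 − 0.050157) = 0.16488 / 0.94984 ≈ 0.1736

PS ≈ 0.174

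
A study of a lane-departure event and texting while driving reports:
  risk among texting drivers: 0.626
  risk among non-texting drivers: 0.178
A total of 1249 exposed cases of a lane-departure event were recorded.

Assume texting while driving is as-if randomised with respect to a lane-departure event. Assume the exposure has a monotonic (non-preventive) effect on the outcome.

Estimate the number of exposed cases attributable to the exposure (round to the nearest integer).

about 894 cases

Let p₁ = 0.626, p₀ = 0.178.
PN = (p₁ − p₀)/p₁ = (0.626 − 0.178) / 0.626 ≈ 0.71565.
Attributable cases ≈ PN × (exposed cases) = 0.71565 × 1249 ≈ 893.85.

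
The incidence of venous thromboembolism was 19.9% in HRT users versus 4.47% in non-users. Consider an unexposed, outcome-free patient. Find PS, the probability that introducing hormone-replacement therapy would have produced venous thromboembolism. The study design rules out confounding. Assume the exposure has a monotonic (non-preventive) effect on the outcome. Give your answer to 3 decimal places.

p₁ = 0.199, p₀ = 0.0447.
Under exogeneity and monotonicity, PS = (p₁ − p₀) / (1 − p₀).
PS = (0.199 − 0.0447) / (1 − 0.0447) = 0.1543 / 0.9553 ≈ 0.1615

PS ≈ 0.162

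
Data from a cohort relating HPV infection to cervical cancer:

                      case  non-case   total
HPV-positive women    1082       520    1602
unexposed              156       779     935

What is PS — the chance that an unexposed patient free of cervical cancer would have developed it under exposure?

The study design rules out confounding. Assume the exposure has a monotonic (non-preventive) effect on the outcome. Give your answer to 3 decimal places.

p₁ = P(outcome | exposed) = 1082/1602 = 0.67541
p₀ = P(outcome | unexposed) = 156/935 = 0.16684
Under exogeneity and monotonicity, PS = (p₁ − p₀)/(1 − p₀).
PS = (0.67541 − 0.16684) / 0.83316 ≈ 0.6104

PS ≈ 0.610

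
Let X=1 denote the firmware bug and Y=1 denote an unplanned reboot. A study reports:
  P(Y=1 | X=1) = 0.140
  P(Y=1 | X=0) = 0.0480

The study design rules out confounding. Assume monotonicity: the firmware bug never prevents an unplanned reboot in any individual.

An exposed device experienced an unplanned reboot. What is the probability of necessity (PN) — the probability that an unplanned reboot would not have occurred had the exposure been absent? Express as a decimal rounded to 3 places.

PN ≈ 0.657

Let p₁ = 0.14, p₀ = 0.048.
Under exogeneity and monotonicity, PN = (p₁ − p₀) / p₁.
PN = (0.14 − 0.048) / 0.14 = 0.092 / 0.14 ≈ 0.6571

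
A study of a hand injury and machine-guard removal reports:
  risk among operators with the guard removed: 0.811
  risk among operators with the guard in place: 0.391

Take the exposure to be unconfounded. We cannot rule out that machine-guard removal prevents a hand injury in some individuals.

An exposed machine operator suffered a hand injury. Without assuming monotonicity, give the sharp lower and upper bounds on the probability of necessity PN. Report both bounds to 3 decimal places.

Let p₁ = 0.811, p₀ = 0.391.
Under exogeneity alone the bounds on PN are max{0,(p₁−p₀)/p₁} ≤ PN ≤ min{1,(1−p₀)/p₁}.
  lower = (p₁ − p₀)/p₁ = 0.42 / 0.811 ≈ 0.5179
  upper = min{1, (1 − p₀)/p₁} = 0.609 / 0.811 ≈ 0.7509

0.518 ≤ PN ≤ 0.751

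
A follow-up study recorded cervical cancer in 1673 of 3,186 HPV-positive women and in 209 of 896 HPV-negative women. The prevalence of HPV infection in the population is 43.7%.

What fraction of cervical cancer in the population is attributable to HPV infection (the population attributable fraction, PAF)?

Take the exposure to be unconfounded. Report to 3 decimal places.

PAF ≈ 0.353

p₁ = P(outcome | exposed) = 1673/3186 = 0.52511
p₀ = P(outcome | unexposed) = 209/896 = 0.23326
Overall risk P(Y=1) = π·p₁ + (1−π)·p₀ = 0.437×0.52511 + 0.563×0.23326 = 0.3608.
Under exogeneity, PAF = [P(Y=1) − p₀] / P(Y=1).
PAF = (0.3608 − 0.23326) / 0.3608 ≈ 0.3535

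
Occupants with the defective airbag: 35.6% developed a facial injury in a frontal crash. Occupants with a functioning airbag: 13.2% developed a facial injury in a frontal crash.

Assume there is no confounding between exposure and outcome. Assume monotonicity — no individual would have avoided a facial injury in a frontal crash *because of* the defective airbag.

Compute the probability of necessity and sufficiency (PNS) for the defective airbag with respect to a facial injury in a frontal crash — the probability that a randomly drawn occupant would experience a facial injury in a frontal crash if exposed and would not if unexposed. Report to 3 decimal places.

PNS ≈ 0.224

p₁ = 0.356, p₀ = 0.132.
Under exogeneity and monotonicity, PNS = p₁ − p₀.
PNS = 0.356 − 0.132 = 0.224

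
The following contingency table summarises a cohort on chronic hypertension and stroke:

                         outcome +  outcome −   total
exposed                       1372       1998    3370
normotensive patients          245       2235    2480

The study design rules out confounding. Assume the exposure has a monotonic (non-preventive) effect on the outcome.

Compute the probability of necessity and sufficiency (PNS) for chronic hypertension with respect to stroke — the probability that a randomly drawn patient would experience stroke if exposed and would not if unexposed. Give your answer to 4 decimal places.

p₁ = P(outcome | exposed) = 1372/3370 = 0.40712
p₀ = P(outcome | unexposed) = 245/2480 = 0.09879
Under exogeneity and monotonicity, PNS = p₁ − p₀.
PNS = 0.40712 − 0.09879 = 0.30833

PNS ≈ 0.3083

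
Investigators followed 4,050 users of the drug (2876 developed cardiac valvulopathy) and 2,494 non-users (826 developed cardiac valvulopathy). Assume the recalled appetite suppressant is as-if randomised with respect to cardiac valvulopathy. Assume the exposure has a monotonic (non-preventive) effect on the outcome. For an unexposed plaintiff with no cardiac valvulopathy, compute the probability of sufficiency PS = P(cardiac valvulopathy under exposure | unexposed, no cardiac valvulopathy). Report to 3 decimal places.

PS ≈ 0.567

p₁ = P(outcome | exposed) = 2876/4050 = 0.71012
p₀ = P(outcome | unexposed) = 826/2494 = 0.33119
Under exogeneity and monotonicity, PS = (p₁ − p₀) / (1 − p₀).
PS = (0.71012 − 0.33119) / (1 − 0.33119) = 0.37893 / 0.66881 ≈ 0.5666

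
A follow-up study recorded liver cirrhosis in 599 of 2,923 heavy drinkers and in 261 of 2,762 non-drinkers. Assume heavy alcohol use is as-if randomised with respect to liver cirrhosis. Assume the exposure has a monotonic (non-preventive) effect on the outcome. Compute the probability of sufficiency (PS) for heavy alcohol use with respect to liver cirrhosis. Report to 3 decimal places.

p₁ = P(outcome | exposed) = 599/2923 = 0.20493
p₀ = P(outcome | unexposed) = 261/2762 = 0.094497
Under exogeneity and monotonicity, PS = (p₁ − p₀) / (1 − p₀).
PS = (0.20493 − 0.094497) / (1 − 0.094497) = 0.11043 / 0.9055 ≈ 0.1220

PS ≈ 0.122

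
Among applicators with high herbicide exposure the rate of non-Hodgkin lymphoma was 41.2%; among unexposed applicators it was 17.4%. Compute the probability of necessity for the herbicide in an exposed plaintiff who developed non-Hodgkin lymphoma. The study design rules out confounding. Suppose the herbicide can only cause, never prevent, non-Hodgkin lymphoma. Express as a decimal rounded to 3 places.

p₁ = 0.412, p₀ = 0.174.
Under exogeneity and monotonicity, PN = (p₁ − p₀) / p₁.
PN = (0.412 − 0.174) / 0.412 = 0.238 / 0.412 ≈ 0.5777

PN ≈ 0.578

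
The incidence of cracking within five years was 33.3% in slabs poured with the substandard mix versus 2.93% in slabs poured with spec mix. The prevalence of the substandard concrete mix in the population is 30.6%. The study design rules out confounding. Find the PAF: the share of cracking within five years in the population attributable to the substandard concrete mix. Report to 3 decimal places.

p₁ = 0.333, p₀ = 0.0293.
Overall risk P(Y=1) = π·p₁ + (1−π)·p₀ = 0.306×0.333 + 0.694×0.0293 = 0.12223.
Under exogeneity, PAF = [P(Y=1) − p₀] / P(Y=1).
PAF = (0.12223 − 0.0293) / 0.12223 ≈ 0.7603

PAF ≈ 0.760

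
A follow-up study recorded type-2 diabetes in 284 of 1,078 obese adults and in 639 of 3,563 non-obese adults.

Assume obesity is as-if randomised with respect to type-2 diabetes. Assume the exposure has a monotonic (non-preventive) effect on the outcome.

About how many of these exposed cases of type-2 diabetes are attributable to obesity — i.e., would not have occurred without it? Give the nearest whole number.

p₁ = P(outcome | exposed) = 284/1078 = 0.26345
p₀ = P(outcome | unexposed) = 639/3563 = 0.17934
PN = (p₁ − p₀)/p₁ = (0.26345 − 0.17934) / 0.26345 ≈ 0.31925.
Attributable cases ≈ PN × (exposed cases) = 0.31925 × 284 ≈ 90.67.

about 91 cases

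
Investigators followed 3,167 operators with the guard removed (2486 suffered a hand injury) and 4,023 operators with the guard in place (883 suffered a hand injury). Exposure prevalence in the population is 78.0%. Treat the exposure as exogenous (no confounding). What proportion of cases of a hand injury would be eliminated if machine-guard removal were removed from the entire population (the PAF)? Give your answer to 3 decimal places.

PAF ≈ 0.668

p₁ = P(outcome | exposed) = 2486/3167 = 0.78497
p₀ = P(outcome | unexposed) = 883/4023 = 0.21949
Overall risk P(Y=1) = π·p₁ + (1−π)·p₀ = 0.78×0.78497 + 0.22×0.21949 = 0.66056.
Under exogeneity, PAF = [P(Y=1) − p₀] / P(Y=1).
PAF = (0.66056 − 0.21949) / 0.66056 ≈ 0.6677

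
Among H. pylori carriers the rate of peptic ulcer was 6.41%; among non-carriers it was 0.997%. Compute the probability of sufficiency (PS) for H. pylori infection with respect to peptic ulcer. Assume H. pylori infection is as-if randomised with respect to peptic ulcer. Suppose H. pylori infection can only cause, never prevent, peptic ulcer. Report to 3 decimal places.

p₁ = 0.0641, p₀ = 0.00997.
Under exogeneity and monotonicity, PS = (p₁ − p₀) / (1 − p₀).
PS = (0.0641 − 0.00997) / (1 − 0.00997) = 0.05413 / 0.99003 ≈ 0.0547

PS ≈ 0.055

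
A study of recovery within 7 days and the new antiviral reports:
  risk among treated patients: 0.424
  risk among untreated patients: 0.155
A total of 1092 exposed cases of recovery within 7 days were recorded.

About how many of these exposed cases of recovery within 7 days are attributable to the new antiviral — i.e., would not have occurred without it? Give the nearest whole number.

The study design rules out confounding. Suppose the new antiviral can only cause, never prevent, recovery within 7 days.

Let p₁ = 0.424, p₀ = 0.155.
PN = (p₁ − p₀)/p₁ = (0.424 − 0.155) / 0.424 ≈ 0.63443.
Attributable cases ≈ PN × (exposed cases) = 0.63443 × 1092 ≈ 692.80.

about 693 cases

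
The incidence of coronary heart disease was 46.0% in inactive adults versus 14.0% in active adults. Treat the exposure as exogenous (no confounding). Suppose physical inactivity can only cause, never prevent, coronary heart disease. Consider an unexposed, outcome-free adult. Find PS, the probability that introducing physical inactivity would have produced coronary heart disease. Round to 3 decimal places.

PS ≈ 0.372

p₁ = 0.46, p₀ = 0.14.
Under exogeneity and monotonicity, PS = (p₁ − p₀) / (1 − p₀).
PS = (0.46 − 0.14) / (1 − 0.14) = 0.32 / 0.86 ≈ 0.3721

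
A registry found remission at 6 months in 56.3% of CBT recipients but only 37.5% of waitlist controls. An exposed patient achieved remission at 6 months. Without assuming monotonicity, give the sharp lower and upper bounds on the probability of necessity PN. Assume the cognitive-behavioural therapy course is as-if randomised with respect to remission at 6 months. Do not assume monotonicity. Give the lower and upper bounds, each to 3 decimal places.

0.334 ≤ PN ≤ 1.000

p₁ = 0.563, p₀ = 0.375.
Under exogeneity alone the bounds on PN are max{0,(p₁−p₀)/p₁} ≤ PN ≤ min{1,(1−p₀)/p₁}.
  lower = (p₁ − p₀)/p₁ = 0.188 / 0.563 ≈ 0.3339
  upper = min{1, (1 − p₀)/p₁} = 0.625 / 0.563 ≈ 1.1101 → capped at 1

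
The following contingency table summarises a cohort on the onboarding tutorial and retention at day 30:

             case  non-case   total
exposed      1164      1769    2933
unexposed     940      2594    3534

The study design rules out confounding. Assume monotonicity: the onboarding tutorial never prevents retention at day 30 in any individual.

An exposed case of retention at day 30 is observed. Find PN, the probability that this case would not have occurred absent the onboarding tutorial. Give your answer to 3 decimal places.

PN ≈ 0.330

p₁ = P(outcome | exposed) = 1164/2933 = 0.39686
p₀ = P(outcome | unexposed) = 940/3534 = 0.26599
Under exogeneity and monotonicity, PN = (p₁ − p₀) / p₁.
PN = (0.39686 − 0.26599) / 0.39686 = 0.13088 / 0.39686 ≈ 0.3298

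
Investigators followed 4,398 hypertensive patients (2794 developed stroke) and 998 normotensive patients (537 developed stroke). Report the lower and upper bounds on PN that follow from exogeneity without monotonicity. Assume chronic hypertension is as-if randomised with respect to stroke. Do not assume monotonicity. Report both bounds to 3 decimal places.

p₁ = P(outcome | exposed) = 2794/4398 = 0.63529
p₀ = P(outcome | unexposed) = 537/998 = 0.53808
Under exogeneity alone the bounds on PN are max{0,(p₁−p₀)/p₁} ≤ PN ≤ min{1,(1−p₀)/p₁}.
  lower = (p₁ − p₀)/p₁ = 0.097213 / 0.63529 ≈ 0.1530
  upper = min{1, (1 − p₀)/p₁} = 0.46192 / 0.63529 ≈ 0.7271

0.153 ≤ PN ≤ 0.727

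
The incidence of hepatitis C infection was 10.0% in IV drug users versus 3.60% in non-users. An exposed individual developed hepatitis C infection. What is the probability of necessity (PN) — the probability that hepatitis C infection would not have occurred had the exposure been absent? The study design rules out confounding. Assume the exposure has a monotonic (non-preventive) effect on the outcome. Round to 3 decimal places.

PN ≈ 0.640

p₁ = 0.1, p₀ = 0.036.
Under exogeneity and monotonicity, PN = (p₁ − p₀) / p₁.
PN = (0.1 − 0.036) / 0.1 = 0.064 / 0.1 ≈ 0.6400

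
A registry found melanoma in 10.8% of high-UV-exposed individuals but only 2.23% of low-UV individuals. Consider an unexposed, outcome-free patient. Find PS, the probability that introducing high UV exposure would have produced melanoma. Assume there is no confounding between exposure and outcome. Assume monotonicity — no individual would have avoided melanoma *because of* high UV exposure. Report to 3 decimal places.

PS ≈ 0.088

p₁ = 0.108, p₀ = 0.0223.
Under exogeneity and monotonicity, PS = (p₁ − p₀) / (1 − p₀).
PS = (0.108 − 0.0223) / (1 − 0.0223) = 0.0857 / 0.9777 ≈ 0.0877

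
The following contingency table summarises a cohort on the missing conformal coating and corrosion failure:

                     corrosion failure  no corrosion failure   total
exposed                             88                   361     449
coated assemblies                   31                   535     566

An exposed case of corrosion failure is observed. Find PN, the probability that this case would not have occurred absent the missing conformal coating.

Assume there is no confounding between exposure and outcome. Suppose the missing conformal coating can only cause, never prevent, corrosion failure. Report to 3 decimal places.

PN ≈ 0.721

p₁ = P(outcome | exposed) = 88/449 = 0.19599
p₀ = P(outcome | unexposed) = 31/566 = 0.05477
Under exogeneity and monotonicity, PN = (p₁ − p₀)/p₁.
PN = (0.19599 − 0.05477) / 0.19599 ≈ 0.7205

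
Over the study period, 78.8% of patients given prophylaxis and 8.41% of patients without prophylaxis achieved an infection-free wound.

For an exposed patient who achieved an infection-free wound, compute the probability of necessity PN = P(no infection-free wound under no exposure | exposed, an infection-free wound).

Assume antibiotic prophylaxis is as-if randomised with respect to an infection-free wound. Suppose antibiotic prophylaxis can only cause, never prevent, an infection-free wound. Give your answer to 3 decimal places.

p₁ = 0.788, p₀ = 0.0841.
Under exogeneity and monotonicity, PN = (p₁ − p₀) / p₁.
PN = (0.788 − 0.0841) / 0.788 = 0.7039 / 0.788 ≈ 0.8933

PN ≈ 0.893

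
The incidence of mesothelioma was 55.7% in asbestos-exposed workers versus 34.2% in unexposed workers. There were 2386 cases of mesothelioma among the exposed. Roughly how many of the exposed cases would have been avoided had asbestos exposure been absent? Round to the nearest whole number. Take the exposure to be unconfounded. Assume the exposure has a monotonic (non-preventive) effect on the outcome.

about 921 cases

p₁ = 0.557, p₀ = 0.342.
PN = (p₁ − p₀)/p₁ = (0.557 − 0.342) / 0.557 ≈ 0.38600.
Attributable cases ≈ PN × (exposed cases) = 0.38600 × 2386 ≈ 920.99.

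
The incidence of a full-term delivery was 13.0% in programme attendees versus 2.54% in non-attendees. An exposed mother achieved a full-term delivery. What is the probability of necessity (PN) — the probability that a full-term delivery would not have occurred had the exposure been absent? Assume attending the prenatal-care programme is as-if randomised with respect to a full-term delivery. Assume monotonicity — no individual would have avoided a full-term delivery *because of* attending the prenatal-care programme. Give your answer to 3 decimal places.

p₁ = 0.13, p₀ = 0.0254.
Under exogeneity and monotonicity, PN = (p₁ − p₀) / p₁.
PN = (0.13 − 0.0254) / 0.13 = 0.1046 / 0.13 ≈ 0.8046

PN ≈ 0.805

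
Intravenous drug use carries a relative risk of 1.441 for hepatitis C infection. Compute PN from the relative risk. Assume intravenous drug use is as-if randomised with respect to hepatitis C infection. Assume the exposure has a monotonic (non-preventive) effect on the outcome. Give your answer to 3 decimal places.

PN ≈ 0.306

Under exogeneity and monotonicity, PN = (RR − 1) / RR = 1 − 1/RR.
PN = (1.441 − 1) / 1.441 = 0.441 / 1.441 ≈ 0.3060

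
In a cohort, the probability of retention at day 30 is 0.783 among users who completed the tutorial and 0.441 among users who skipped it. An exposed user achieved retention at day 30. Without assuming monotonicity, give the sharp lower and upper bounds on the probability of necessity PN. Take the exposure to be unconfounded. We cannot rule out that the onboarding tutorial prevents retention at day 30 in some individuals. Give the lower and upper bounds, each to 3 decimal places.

0.437 ≤ PN ≤ 0.714

Let p₁ = 0.783, p₀ = 0.441.
Under exogeneity alone the bounds on PN are max{0,(p₁−p₀)/p₁} ≤ PN ≤ min{1,(1−p₀)/p₁}.
  lower = (p₁ − p₀)/p₁ = 0.342 / 0.783 ≈ 0.4368
  upper = min{1, (1 − p₀)/p₁} = 0.559 / 0.783 ≈ 0.7139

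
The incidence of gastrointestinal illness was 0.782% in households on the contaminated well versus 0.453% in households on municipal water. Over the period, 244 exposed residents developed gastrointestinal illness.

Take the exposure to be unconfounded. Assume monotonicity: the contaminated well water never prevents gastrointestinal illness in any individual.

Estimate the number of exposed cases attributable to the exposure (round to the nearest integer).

about 103 cases

p₁ = 0.00782, p₀ = 0.00453.
PN = (p₁ − p₀)/p₁ = (0.00782 − 0.00453) / 0.00782 ≈ 0.42072.
Attributable cases ≈ PN × (exposed cases) = 0.42072 × 244 ≈ 102.65.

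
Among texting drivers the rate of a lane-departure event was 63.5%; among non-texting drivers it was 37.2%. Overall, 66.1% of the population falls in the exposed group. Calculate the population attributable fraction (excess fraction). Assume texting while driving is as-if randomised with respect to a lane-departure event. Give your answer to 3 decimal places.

p₁ = 0.635, p₀ = 0.372.
Overall risk P(Y=1) = π·p₁ + (1−π)·p₀ = 0.661×0.635 + 0.339×0.372 = 0.54584.
Under exogeneity, PAF = [P(Y=1) − p₀] / P(Y=1).
PAF = (0.54584 − 0.372) / 0.54584 ≈ 0.3185

PAF ≈ 0.318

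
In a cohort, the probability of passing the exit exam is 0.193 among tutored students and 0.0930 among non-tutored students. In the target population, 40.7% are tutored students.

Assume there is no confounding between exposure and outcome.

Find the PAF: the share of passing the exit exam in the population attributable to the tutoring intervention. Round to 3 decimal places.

Let p₁ = 0.193, p₀ = 0.093.
Overall risk P(Y=1) = π·p₁ + (1−π)·p₀ = 0.407×0.193 + 0.593×0.093 = 0.1337.
Under exogeneity, PAF = [P(Y=1) − p₀] / P(Y=1).
PAF = (0.1337 − 0.093) / 0.1337 ≈ 0.3044

PAF ≈ 0.304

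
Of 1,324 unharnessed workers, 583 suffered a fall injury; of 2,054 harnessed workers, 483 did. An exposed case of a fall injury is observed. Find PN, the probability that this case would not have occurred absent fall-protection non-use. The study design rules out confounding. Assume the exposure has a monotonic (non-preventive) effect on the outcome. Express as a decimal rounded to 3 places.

p₁ = P(outcome | exposed) = 583/1324 = 0.44033
p₀ = P(outcome | unexposed) = 483/2054 = 0.23515
Under exogeneity and monotonicity, PN = (p₁ − p₀) / p₁.
PN = (0.44033 − 0.23515) / 0.44033 = 0.20518 / 0.44033 ≈ 0.4660

PN ≈ 0.466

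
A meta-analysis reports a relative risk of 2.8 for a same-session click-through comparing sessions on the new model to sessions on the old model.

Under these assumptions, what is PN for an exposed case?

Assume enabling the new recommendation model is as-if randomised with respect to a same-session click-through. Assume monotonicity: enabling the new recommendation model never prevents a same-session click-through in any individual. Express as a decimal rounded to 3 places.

Under exogeneity and monotonicity, PN = (RR − 1) / RR = 1 − 1/RR.
PN = (2.8 − 1) / 2.8 = 1.8 / 2.8 ≈ 0.6429

PN ≈ 0.643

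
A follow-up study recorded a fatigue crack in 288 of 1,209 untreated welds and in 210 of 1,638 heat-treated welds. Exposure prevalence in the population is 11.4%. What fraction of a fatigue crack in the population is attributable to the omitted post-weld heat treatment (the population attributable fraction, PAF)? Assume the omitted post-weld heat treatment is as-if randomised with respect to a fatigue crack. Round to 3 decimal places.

p₁ = P(outcome | exposed) = 288/1209 = 0.23821
p₀ = P(outcome | unexposed) = 210/1638 = 0.12821
Overall risk P(Y=1) = π·p₁ + (1−π)·p₀ = 0.114×0.23821 + 0.886×0.12821 = 0.14075.
Under exogeneity, PAF = [P(Y=1) − p₀] / P(Y=1).
PAF = (0.14075 − 0.12821) / 0.14075 ≈ 0.0891

PAF ≈ 0.089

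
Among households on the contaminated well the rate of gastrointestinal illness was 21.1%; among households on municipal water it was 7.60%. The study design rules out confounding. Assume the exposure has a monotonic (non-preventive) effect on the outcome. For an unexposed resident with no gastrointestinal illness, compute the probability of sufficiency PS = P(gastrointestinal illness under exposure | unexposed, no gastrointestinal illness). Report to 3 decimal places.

p₁ = 0.211, p₀ = 0.076.
Under exogeneity and monotonicity, PS = (p₁ − p₀) / (1 − p₀).
PS = (0.211 − 0.076) / (1 − 0.076) = 0.135 / 0.924 ≈ 0.1461

PS ≈ 0.146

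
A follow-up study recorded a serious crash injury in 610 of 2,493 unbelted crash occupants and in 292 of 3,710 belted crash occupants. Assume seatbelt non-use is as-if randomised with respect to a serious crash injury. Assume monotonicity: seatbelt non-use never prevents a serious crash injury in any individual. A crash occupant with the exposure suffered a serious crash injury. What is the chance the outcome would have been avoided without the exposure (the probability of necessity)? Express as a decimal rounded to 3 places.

PN ≈ 0.678

p₁ = P(outcome | exposed) = 610/2493 = 0.24469
p₀ = P(outcome | unexposed) = 292/3710 = 0.078706
Under exogeneity and monotonicity, PN = (p₁ − p₀) / p₁.
PN = (0.24469 − 0.078706) / 0.24469 = 0.16598 / 0.24469 ≈ 0.6783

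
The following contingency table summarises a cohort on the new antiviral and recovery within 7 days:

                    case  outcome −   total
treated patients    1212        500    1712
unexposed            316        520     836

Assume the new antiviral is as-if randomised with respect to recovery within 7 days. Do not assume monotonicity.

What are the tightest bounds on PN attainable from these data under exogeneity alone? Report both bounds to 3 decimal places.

0.466 ≤ PN ≤ 0.879

p₁ = P(outcome | exposed) = 1212/1712 = 0.70794
p₀ = P(outcome | unexposed) = 316/836 = 0.37799
Under exogeneity alone the bounds on PN are max{0,(p₁−p₀)/p₁} ≤ PN ≤ min{1,(1−p₀)/p₁}.
  lower = (p₁ − p₀)/p₁ = 0.32995 / 0.70794 ≈ 0.4661
  upper = min{1, (1 − p₀)/p₁} = 0.62201 / 0.70794 ≈ 0.8786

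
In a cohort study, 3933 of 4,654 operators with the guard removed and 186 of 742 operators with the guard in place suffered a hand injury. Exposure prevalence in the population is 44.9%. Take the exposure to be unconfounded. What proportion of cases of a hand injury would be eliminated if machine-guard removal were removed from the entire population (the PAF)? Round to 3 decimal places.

PAF ≈ 0.516

p₁ = P(outcome | exposed) = 3933/4654 = 0.84508
p₀ = P(outcome | unexposed) = 186/742 = 0.25067
Overall risk P(Y=1) = π·p₁ + (1−π)·p₀ = 0.449×0.84508 + 0.551×0.25067 = 0.51756.
Under exogeneity, PAF = [P(Y=1) − p₀] / P(Y=1).
PAF = (0.51756 − 0.25067) / 0.51756 ≈ 0.5157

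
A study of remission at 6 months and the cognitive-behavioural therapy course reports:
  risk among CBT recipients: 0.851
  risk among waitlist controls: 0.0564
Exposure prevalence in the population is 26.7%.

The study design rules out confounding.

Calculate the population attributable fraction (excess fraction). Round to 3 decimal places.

Let p₁ = 0.851, p₀ = 0.0564.
Overall risk P(Y=1) = π·p₁ + (1−π)·p₀ = 0.267×0.851 + 0.733×0.0564 = 0.26856.
Under exogeneity, PAF = [P(Y=1) − p₀] / P(Y=1).
PAF = (0.26856 − 0.0564) / 0.26856 ≈ 0.7900

PAF ≈ 0.790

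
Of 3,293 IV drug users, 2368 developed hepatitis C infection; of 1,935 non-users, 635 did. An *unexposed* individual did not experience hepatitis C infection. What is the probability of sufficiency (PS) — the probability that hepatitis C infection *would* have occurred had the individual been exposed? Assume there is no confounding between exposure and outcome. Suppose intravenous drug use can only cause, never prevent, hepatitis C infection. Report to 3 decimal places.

PS ≈ 0.582

p₁ = P(outcome | exposed) = 2368/3293 = 0.7191
p₀ = P(outcome | unexposed) = 635/1935 = 0.32817
Under exogeneity and monotonicity, PS = (p₁ − p₀) / (1 − p₀).
PS = (0.7191 − 0.32817) / (1 − 0.32817) = 0.39094 / 0.67183 ≈ 0.5819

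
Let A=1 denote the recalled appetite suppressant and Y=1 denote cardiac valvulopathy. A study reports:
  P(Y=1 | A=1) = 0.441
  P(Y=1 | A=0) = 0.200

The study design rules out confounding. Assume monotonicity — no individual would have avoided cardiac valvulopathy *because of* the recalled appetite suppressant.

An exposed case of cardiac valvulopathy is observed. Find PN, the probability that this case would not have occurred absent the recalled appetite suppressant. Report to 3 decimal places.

PN ≈ 0.546

Let p₁ = 0.441, p₀ = 0.2.
Under exogeneity and monotonicity, PN = (p₁ − p₀) / p₁.
PN = (0.441 − 0.2) / 0.441 = 0.241 / 0.441 ≈ 0.5465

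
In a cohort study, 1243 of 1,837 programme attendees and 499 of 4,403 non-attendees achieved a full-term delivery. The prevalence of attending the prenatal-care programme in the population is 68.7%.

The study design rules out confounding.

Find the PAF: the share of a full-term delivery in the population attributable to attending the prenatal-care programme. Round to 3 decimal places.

PAF ≈ 0.773

p₁ = P(outcome | exposed) = 1243/1837 = 0.67665
p₀ = P(outcome | unexposed) = 499/4403 = 0.11333
Overall risk P(Y=1) = π·p₁ + (1−π)·p₀ = 0.687×0.67665 + 0.313×0.11333 = 0.50033.
Under exogeneity, PAF = [P(Y=1) − p₀] / P(Y=1).
PAF = (0.50033 − 0.11333) / 0.50033 ≈ 0.7735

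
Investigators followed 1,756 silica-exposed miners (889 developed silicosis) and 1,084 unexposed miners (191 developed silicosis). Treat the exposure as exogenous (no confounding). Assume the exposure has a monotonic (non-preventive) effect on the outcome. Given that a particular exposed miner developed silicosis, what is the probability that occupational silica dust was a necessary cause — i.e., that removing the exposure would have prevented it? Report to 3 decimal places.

PN ≈ 0.652

p₁ = P(outcome | exposed) = 889/1756 = 0.50626
p₀ = P(outcome | unexposed) = 191/1084 = 0.1762
Under exogeneity and monotonicity, PN = (p₁ − p₀) / p₁.
PN = (0.50626 − 0.1762) / 0.50626 = 0.33006 / 0.50626 ≈ 0.6520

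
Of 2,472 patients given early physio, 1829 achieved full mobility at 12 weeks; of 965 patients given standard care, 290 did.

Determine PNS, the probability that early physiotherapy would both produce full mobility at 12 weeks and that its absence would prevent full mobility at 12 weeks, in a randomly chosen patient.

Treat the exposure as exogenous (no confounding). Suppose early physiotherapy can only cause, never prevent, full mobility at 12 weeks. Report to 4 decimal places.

PNS ≈ 0.4394

p₁ = P(outcome | exposed) = 1829/2472 = 0.73989
p₀ = P(outcome | unexposed) = 290/965 = 0.30052
Under exogeneity and monotonicity, PNS = p₁ − p₀.
PNS = 0.73989 − 0.30052 = 0.43937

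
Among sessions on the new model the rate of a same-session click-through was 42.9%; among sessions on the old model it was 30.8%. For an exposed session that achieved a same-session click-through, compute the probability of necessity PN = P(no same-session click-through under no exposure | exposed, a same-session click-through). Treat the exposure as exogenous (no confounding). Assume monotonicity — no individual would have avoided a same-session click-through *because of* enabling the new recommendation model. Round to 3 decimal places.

PN ≈ 0.282

p₁ = 0.429, p₀ = 0.308.
Under exogeneity and monotonicity, PN = (p₁ − p₀) / p₁.
PN = (0.429 − 0.308) / 0.429 = 0.121 / 0.429 ≈ 0.2821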